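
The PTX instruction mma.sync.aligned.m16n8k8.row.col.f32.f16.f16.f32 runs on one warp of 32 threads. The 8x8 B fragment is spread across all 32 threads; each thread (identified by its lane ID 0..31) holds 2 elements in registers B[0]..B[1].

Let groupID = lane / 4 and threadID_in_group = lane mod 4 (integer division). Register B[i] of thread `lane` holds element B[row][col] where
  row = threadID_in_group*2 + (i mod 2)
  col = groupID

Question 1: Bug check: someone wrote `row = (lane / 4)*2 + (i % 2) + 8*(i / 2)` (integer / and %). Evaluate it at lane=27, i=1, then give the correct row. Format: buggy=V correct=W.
buggy=13 correct=7

`(lane / 4)*2 + (i % 2) + 8*(i / 2)`[27,1]->13
27: g=6,t=3
[1] (3*2+1,6) = (7,6)
row: 13 vs 7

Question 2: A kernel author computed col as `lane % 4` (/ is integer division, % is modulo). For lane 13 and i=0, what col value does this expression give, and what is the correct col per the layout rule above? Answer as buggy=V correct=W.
buggy=1 correct=3

`lane % 4`[13,0]⇒1
lane 13: gr=3 (13/4), th=1 (13%4)
i=0: r=1*2+0=2, c=gr=3
col: 1 vs 3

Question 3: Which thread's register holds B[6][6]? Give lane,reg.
27,0

c=6->g=6  r=6->t=3,b0=0
L=6*4+3=27  i=0=0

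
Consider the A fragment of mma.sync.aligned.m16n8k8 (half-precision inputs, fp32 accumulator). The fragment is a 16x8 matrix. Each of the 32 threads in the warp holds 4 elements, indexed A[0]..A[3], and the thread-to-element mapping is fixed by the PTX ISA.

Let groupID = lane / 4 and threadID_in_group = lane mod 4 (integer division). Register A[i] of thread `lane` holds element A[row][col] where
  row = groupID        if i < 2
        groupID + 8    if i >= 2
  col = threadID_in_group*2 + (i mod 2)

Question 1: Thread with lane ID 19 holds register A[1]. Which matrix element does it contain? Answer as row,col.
4,7

lane 19->19/4=4, 19 mod 4=3
i=1  r:4+0->4  c:2·3+1->7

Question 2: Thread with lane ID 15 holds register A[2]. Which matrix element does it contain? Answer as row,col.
L=15→G=15>>2=3, T=15&3=3
[2]→row 3+8=11  col 3·2+0=6

11,6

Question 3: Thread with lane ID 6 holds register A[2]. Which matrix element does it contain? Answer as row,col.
lane 6: G=1 (6/4), T=2 (6%4)
i=2: r=1+8=9, c=2*2+0=4

9,4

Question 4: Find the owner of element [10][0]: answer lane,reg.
r:10=>grp=2,rB=1  c:0=>tig=0,lo=0
L=2*4+0=8  i=1*2+0=2

8,2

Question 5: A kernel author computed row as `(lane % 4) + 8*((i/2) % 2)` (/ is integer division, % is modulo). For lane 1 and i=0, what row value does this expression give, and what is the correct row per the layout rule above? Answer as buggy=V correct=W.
`(lane % 4) + 8*((i/2) % 2)`[1,0]->1
L=1->g=1>>2=0, t=1&3=1
[0]->row 0+0=0  col 1·2+0=2
row: 1 vs 0

buggy=1 correct=0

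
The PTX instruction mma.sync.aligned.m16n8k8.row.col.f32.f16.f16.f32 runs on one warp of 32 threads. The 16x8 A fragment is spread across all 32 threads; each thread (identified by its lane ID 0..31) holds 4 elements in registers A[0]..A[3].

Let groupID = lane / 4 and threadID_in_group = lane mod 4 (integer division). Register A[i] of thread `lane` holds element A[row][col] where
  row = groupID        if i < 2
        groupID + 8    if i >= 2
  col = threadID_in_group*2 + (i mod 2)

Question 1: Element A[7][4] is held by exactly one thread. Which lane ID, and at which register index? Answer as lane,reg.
30,0

r:7=>grp=7,rB=0  c:4=>tig=2,lo=0
L=7*4+2=30  i=0*2+0=0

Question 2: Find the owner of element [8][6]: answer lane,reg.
3,2

r=8->g=0,rb=1  c=6->t=3,b0=0
L=0*4+3=3  i=1*2+0=2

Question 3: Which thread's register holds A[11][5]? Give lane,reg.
r:11=>grp=3,rB=1  c:5=>tig=2,lo=1
L=3*4+2=14  i=1*2+1=3

14,3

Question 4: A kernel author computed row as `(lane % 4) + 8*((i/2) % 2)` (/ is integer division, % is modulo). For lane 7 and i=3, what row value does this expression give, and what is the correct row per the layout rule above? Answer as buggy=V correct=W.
`(lane % 4) + 8*((i/2) % 2)`[7,3]→11
lane 7→7/4=1, 7 mod 4=3
i=3  r:1+8→9  c:2·3+1→7
row: 11 vs 9

buggy=11 correct=9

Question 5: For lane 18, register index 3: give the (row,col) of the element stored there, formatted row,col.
12,5

18: gr=4,th=2
[3] (4+8,2*2+1) = (12,5)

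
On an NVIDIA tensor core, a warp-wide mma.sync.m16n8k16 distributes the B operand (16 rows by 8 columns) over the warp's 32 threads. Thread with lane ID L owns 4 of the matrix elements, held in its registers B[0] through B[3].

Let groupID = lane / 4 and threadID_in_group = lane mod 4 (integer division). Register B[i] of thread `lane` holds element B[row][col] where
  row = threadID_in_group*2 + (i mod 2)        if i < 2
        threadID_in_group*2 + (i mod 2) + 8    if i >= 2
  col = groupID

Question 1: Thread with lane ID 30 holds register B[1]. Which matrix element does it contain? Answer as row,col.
lane 30: gr=7 (30/4), th=2 (30%4)
i=1: r=2*2+1+0=5, c=gr=7

5,7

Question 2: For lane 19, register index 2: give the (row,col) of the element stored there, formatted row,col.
14,4

L=19->g=19>>2=4, t=19&3=3
[2]->row 3·2+0+8=14  col g=4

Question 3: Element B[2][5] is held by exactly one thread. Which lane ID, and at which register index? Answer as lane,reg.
21,0

c: 5->gid=5  r: 2->r8=0,tid=1,i&1=0
L=5*4+1=21  i=0*2+0=0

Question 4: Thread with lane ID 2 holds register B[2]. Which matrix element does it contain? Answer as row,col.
lane 2: gid=0 (2/4), tid=2 (2%4)
i=2: r=2*2+0+8=12, c=gid=0

12,0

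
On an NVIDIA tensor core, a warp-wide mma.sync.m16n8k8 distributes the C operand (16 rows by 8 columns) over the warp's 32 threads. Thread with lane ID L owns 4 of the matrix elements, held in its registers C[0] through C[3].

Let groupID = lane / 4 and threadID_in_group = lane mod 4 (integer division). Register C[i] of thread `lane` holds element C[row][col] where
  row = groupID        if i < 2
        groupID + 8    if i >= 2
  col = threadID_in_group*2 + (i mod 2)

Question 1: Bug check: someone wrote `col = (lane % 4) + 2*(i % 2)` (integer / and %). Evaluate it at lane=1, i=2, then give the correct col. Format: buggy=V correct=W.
buggy=1 correct=2

`(lane % 4) + 2*(i % 2)`[1,2]⇒1
lane 1⇒1/4=0, 1 mod 4=1
i=2  r:0+8⇒8  c:2·1+0⇒2
col: 1 vs 2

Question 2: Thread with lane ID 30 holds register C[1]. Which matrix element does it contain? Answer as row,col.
7,5

L=30→G=30>>2=7, T=30&3=2
[1]→row 7+0=7  col 2·2+1=5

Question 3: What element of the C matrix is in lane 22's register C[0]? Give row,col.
L=22=>grp=22>>2=5, tig=22&3=2
[0]=>row 5+0=5  col 2·2+0=4

5,4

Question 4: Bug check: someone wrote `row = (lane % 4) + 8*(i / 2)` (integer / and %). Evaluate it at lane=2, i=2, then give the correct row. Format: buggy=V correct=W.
buggy=10 correct=8

`(lane % 4) + 8*(i / 2)`[2,2]->10
lane 2->2/4=0, 2 mod 4=2
i=2  r:0+8->8  c:2·2+0->4
row: 10 vs 8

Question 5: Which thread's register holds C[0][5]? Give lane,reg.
r=0→G=0,rhi=0  c=5→T=2,p=1
L=0*4+2=2  i=0*2+1=1

2,1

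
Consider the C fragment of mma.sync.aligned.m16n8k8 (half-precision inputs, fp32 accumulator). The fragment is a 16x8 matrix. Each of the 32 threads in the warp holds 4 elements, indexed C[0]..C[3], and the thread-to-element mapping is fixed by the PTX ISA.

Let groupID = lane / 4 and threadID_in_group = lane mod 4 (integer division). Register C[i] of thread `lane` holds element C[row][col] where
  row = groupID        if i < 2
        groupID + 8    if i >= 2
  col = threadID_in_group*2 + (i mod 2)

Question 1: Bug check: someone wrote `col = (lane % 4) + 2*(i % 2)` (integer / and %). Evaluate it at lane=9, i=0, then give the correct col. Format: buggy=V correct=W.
buggy=1 correct=2

`(lane % 4) + 2*(i % 2)`[9,0]→1
9: G=2,T=1
[0] (2+0,1*2+0) = (2,2)
col: 1 vs 2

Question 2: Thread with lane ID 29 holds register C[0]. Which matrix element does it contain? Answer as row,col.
7,2

lane 29: gid=7 (29/4), tid=1 (29%4)
i=0: r=7+0=7, c=1*2+0=2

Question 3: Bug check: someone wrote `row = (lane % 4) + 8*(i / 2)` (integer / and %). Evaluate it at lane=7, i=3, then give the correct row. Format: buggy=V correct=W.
buggy=11 correct=9

`(lane % 4) + 8*(i / 2)`[7,3]⇒11
lane 7: gr=1 (7/4), th=3 (7%4)
i=3: r=1+8=9, c=3*2+1=7
row: 11 vs 9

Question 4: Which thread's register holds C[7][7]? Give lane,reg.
r=7->g=7,rb=0  c=7->t=3,b0=1
L=7*4+3=31  i=0*2+1=1

31,1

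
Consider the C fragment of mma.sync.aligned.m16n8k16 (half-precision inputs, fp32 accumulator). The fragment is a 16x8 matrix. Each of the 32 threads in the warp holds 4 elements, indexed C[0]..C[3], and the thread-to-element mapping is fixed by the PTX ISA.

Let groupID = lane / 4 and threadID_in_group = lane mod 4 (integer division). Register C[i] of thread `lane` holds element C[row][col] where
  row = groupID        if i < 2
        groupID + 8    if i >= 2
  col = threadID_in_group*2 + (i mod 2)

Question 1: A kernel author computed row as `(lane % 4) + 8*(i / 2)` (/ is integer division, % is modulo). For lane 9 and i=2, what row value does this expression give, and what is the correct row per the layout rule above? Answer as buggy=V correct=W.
`(lane % 4) + 8*(i / 2)`[9,2]⇒9
lane 9: gr=2 (9/4), th=1 (9%4)
i=2: r=2+8=10, c=1*2+0=2
row: 9 vs 10

buggy=9 correct=10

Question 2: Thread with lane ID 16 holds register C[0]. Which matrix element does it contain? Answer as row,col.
4,0

L=16⇒gr=16>>2=4, th=16&3=0
[0]⇒row 4+0=4  col 0·2+0=0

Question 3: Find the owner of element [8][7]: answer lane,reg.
3,3

r=8->g=0,rb=1  c=7->t=3,b0=1
L=0*4+3=3  i=1*2+1=3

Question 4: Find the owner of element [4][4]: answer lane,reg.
r=4→G=4,rhi=0  c=4→T=2,p=0
L=4*4+2=18  i=0*2+0=0

18,0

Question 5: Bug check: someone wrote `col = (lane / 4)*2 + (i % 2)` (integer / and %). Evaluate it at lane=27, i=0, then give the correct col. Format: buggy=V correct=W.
buggy=12 correct=6

`(lane / 4)*2 + (i % 2)`[27,0]->12
27: g=6,t=3
[0] (6+0,3*2+0) = (6,6)
col: 12 vs 6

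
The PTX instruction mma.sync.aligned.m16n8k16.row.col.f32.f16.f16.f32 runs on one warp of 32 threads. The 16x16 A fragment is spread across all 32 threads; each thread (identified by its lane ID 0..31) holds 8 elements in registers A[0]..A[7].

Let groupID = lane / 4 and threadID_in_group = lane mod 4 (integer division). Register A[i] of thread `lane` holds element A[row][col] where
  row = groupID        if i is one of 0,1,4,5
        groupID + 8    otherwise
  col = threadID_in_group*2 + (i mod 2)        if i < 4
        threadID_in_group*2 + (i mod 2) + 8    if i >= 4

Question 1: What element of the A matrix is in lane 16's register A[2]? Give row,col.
L=16->gid=16>>2=4, tid=16&3=0
[2]->row 4+8=12  col 0·2+0+0=0

12,0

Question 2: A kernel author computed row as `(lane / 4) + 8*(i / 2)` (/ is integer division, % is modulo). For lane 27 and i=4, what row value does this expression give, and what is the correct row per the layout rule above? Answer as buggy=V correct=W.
`(lane / 4) + 8*(i / 2)`[27,4]⇒22
L=27⇒gr=27>>2=6, th=27&3=3
[4]⇒row 6+0=6  col 3·2+0+8=14
row: 22 vs 6

buggy=22 correct=6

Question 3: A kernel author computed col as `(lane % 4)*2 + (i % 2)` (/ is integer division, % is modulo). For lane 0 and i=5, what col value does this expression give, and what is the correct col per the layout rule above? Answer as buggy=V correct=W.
buggy=1 correct=9

`(lane % 4)*2 + (i % 2)`[0,5]->1
0: gid=0,tid=0
[5] (0+0,0*2+1+8) = (0,9)
col: 1 vs 9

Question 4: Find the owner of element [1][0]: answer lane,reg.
4,0

r: 1->gid=1,r8=0  c: 0->c8=0,tid=0,i&1=0
L=1*4+0=4  i=0*4+0*2+0=0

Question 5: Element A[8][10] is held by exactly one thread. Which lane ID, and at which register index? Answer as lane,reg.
1,6

r=8⇒gr=0,Rb=1  c=10⇒Cb=1,th=1,odd=0
L=0*4+1=1  i=1*4+1*2+0=6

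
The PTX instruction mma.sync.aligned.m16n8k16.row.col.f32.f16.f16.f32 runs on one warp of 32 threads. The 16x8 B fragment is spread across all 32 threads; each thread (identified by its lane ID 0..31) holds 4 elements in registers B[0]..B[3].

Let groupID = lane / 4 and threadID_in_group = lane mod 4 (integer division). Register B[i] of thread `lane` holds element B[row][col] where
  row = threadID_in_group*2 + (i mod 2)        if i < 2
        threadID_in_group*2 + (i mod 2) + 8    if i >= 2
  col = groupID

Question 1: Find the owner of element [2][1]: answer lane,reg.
5,0

c=1->g=1  r=2->rb=0,t=1,b0=0
L=1*4+1=5  i=0*2+0=0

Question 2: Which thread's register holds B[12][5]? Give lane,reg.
22,2

c:5=>grp=5  r:12=>rB=1,tig=2,lo=0
L=5*4+2=22  i=1*2+0=2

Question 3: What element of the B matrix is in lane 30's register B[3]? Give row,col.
13,7

L=30->gid=30>>2=7, tid=30&3=2
[3]->row 2·2+1+8=13  col gid=7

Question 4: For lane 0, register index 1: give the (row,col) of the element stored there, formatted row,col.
0: g=0,t=0
[1] (0*2+1+0,0) = (1,0)

1,0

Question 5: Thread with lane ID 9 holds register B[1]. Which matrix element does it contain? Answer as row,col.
9: grp=2,tig=1
[1] (1*2+1+0,2) = (3,2)

3,2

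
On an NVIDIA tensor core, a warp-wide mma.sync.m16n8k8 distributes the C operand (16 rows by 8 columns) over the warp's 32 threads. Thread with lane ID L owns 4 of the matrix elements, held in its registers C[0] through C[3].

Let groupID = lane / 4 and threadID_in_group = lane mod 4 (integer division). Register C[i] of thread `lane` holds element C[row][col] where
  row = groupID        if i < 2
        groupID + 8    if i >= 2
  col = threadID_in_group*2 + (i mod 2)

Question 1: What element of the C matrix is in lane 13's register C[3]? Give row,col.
lane 13->13/4=3, 13 mod 4=1
i=3  r:3+8->11  c:2·1+1->3

11,3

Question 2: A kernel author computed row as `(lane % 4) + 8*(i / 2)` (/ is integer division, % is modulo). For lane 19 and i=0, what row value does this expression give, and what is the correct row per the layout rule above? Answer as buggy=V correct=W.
`(lane % 4) + 8*(i / 2)`[19,0]->3
L=19->g=19>>2=4, t=19&3=3
[0]->row 4+0=4  col 3·2+0=6
row: 3 vs 4

buggy=3 correct=4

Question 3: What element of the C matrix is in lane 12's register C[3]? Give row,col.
lane 12=>12/4=3, 12 mod 4=0
i=3  r:3+8=>11  c:2·0+1=>1

11,1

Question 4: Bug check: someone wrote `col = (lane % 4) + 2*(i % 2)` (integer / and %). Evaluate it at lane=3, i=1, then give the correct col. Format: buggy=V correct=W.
`(lane % 4) + 2*(i % 2)`[3,1]⇒5
L=3⇒gr=3>>2=0, th=3&3=3
[1]⇒row 0+0=0  col 3·2+1=7
col: 5 vs 7

buggy=5 correct=7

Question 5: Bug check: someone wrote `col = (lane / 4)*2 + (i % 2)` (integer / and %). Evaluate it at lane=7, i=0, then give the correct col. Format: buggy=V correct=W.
buggy=2 correct=6

`(lane / 4)*2 + (i % 2)`[7,0]⇒2
lane 7: gr=1 (7/4), th=3 (7%4)
i=0: r=1+0=1, c=3*2+0=6
col: 2 vs 6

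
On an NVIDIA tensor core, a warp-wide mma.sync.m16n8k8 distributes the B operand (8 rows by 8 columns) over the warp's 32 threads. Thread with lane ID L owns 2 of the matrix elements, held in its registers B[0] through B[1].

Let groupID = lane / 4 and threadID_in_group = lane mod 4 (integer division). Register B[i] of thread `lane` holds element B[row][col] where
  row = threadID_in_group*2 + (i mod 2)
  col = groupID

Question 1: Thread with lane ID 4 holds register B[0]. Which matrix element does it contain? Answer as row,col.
0,1

lane 4: G=1 (4/4), T=0 (4%4)
i=0: r=0*2+0=0, c=G=1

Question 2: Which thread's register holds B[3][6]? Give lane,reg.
25,1

c:6=>grp=6  r:3=>tig=1,lo=1
L=6*4+1=25  i=1=1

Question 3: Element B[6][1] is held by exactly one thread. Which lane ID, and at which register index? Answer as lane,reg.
c=1->g=1  r=6->t=3,b0=0
L=1*4+3=7  i=0=0

7,0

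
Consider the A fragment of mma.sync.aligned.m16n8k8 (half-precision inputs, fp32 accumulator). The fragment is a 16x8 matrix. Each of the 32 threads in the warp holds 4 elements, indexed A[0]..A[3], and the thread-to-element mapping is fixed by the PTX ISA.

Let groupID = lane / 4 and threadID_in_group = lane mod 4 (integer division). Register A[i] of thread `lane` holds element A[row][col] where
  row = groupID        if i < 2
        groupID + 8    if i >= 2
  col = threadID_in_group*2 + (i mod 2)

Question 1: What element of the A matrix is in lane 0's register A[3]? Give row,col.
8,1

lane 0->0/4=0, 0 mod 4=0
i=3  r:0+8->8  c:2·0+1->1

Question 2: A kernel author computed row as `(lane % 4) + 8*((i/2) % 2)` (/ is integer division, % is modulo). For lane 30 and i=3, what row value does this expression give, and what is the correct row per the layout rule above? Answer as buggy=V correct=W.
`(lane % 4) + 8*((i/2) % 2)`[30,3]->10
30: gid=7,tid=2
[3] (7+8,2*2+1) = (15,5)
row: 10 vs 15

buggy=10 correct=15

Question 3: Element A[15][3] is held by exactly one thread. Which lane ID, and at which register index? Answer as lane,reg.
r=15⇒gr=7,Rb=1  c=3⇒th=1,odd=1
L=7*4+1=29  i=1*2+1=3

29,3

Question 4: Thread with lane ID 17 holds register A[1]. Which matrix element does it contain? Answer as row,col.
lane 17→17/4=4, 17 mod 4=1
i=1  r:4+0→4  c:2·1+1→3

4,3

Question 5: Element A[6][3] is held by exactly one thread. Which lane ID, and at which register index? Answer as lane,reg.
25,1

r=6⇒gr=6,Rb=0  c=3⇒th=1,odd=1
L=6*4+1=25  i=0*2+1=1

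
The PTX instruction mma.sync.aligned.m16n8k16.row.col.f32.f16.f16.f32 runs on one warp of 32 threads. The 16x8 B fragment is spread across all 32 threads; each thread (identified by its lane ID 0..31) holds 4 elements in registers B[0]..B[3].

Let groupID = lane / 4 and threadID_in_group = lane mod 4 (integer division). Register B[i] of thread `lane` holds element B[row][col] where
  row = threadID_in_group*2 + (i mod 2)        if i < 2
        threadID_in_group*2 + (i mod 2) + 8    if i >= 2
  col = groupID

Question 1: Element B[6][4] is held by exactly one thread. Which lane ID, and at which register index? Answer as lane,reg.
19,0

c: 4->gid=4  r: 6->r8=0,tid=3,i&1=0
L=4*4+3=19  i=0*2+0=0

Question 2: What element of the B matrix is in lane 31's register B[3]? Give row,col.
lane 31→31/4=7, 31 mod 4=3
i=3  r:2·3+1+8→15  c:7

15,7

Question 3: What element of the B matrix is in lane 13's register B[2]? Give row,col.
10,3

13: grp=3,tig=1
[2] (1*2+0+8,3) = (10,3)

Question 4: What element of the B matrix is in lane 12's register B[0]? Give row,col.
lane 12: G=3 (12/4), T=0 (12%4)
i=0: r=0*2+0+0=0, c=G=3

0,3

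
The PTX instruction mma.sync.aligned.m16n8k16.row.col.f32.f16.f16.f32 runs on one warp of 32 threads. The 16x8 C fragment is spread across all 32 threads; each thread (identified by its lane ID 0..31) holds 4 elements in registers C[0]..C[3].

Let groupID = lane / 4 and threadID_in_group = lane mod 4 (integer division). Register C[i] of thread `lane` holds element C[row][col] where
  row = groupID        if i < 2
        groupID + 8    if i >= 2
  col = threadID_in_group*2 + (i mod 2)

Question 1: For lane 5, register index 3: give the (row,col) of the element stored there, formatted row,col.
L=5->g=5>>2=1, t=5&3=1
[3]->row 1+8=9  col 1·2+1=3

9,3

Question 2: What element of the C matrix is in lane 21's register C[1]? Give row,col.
lane 21: g=5 (21/4), t=1 (21%4)
i=1: r=5+0=5, c=1*2+1=3

5,3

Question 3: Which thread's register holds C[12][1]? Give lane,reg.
16,3

r=12→G=4,rhi=1  c=1→T=0,p=1
L=4*4+0=16  i=1*2+1=3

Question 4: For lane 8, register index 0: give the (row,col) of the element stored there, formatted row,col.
L=8→G=8>>2=2, T=8&3=0
[0]→row 2+0=2  col 0·2+0=0

2,0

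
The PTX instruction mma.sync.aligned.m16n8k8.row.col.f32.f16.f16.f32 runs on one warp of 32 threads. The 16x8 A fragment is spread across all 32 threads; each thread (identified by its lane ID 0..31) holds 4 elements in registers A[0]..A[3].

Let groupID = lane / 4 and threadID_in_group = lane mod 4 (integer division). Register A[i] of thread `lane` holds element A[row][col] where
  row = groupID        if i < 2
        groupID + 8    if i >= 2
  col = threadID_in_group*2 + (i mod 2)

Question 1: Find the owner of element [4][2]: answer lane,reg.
r=4->g=4,rb=0  c=2->t=1,b0=0
L=4*4+1=17  i=0*2+0=0

17,0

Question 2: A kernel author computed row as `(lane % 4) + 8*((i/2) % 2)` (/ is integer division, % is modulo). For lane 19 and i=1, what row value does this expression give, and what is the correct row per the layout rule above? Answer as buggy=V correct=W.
`(lane % 4) + 8*((i/2) % 2)`[19,1]→3
lane 19→19/4=4, 19 mod 4=3
i=1  r:4+0→4  c:2·3+1→7
row: 3 vs 4

buggy=3 correct=4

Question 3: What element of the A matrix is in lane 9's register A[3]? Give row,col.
10,3

lane 9: g=2 (9/4), t=1 (9%4)
i=3: r=2+8=10, c=1*2+1=3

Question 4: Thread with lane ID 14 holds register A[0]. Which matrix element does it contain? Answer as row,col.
3,4

14: g=3,t=2
[0] (3+0,2*2+0) = (3,4)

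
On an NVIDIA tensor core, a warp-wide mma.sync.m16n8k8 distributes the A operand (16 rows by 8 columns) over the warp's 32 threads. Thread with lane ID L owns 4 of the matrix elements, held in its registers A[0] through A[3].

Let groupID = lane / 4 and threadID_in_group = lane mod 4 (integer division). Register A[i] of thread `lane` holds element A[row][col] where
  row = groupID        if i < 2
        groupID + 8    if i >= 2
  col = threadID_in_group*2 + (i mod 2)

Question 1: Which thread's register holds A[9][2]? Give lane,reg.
5,2

r=9⇒gr=1,Rb=1  c=2⇒th=1,odd=0
L=1*4+1=5  i=1*2+0=2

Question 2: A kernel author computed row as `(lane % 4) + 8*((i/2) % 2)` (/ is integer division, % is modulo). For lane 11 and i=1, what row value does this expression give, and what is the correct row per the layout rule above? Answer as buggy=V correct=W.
`(lane % 4) + 8*((i/2) % 2)`[11,1]⇒3
L=11⇒gr=11>>2=2, th=11&3=3
[1]⇒row 2+0=2  col 3·2+1=7
row: 3 vs 2

buggy=3 correct=2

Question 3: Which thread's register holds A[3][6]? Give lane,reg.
15,0

r: 3->gid=3,r8=0  c: 6->tid=3,i&1=0
L=3*4+3=15  i=0*2+0=0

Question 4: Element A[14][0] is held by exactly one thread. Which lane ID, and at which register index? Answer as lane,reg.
r=14→G=6,rhi=1  c=0→T=0,p=0
L=6*4+0=24  i=1*2+0=2

24,2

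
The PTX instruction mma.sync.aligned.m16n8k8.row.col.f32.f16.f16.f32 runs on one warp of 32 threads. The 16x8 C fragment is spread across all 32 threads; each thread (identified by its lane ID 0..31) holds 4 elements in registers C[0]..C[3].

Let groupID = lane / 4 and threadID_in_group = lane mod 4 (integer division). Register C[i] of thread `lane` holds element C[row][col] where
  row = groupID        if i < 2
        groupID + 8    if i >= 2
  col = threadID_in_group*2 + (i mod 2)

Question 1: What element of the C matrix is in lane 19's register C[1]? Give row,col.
4,7

lane 19: grp=4 (19/4), tig=3 (19%4)
i=1: r=4+0=4, c=3*2+1=7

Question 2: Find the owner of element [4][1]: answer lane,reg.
16,1

r=4⇒gr=4,Rb=0  c=1⇒th=0,odd=1
L=4*4+0=16  i=0*2+1=1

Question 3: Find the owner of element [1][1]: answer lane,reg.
r:1=>grp=1,rB=0  c:1=>tig=0,lo=1
L=1*4+0=4  i=0*2+1=1

4,1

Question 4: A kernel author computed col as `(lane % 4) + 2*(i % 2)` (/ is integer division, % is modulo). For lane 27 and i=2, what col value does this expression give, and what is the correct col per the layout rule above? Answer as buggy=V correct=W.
buggy=3 correct=6

`(lane % 4) + 2*(i % 2)`[27,2]⇒3
lane 27: gr=6 (27/4), th=3 (27%4)
i=2: r=6+8=14, c=3*2+0=6
col: 3 vs 6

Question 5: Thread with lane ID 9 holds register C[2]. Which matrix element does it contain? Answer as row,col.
10,2

lane 9=>9/4=2, 9 mod 4=1
i=2  r:2+8=>10  c:2·1+0=>2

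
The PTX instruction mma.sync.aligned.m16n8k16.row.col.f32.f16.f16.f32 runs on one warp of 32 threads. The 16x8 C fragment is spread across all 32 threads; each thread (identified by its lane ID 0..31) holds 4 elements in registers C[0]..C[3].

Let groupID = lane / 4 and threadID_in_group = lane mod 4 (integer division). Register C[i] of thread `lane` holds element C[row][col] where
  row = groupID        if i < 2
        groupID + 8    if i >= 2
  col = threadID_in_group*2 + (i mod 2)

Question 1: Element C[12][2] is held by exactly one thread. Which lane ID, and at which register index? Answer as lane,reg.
r=12⇒gr=4,Rb=1  c=2⇒th=1,odd=0
L=4*4+1=17  i=1*2+0=2

17,2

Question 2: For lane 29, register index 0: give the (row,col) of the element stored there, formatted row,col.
7,2

lane 29=>29/4=7, 29 mod 4=1
i=0  r:7+0=>7  c:2·1+0=>2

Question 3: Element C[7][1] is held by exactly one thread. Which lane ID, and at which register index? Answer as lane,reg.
r:7=>grp=7,rB=0  c:1=>tig=0,lo=1
L=7*4+0=28  i=0*2+1=1

28,1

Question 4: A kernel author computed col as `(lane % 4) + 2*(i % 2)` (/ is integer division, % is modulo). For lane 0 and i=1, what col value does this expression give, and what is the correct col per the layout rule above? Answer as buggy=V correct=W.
`(lane % 4) + 2*(i % 2)`[0,1]->2
L=0->gid=0>>2=0, tid=0&3=0
[1]->row 0+0=0  col 0·2+1=1
col: 2 vs 1

buggy=2 correct=1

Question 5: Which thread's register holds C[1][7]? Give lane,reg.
r=1→G=1,rhi=0  c=7→T=3,p=1
L=1*4+3=7  i=0*2+1=1

7,1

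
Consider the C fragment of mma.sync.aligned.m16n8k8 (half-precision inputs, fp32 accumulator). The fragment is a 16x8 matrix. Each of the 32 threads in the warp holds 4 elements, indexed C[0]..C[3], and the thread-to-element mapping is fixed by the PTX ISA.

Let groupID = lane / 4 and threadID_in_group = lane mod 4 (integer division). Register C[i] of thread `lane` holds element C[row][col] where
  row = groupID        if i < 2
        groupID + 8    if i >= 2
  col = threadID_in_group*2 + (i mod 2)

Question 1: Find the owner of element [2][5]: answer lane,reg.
r=2⇒gr=2,Rb=0  c=5⇒th=2,odd=1
L=2*4+2=10  i=0*2+1=1

10,1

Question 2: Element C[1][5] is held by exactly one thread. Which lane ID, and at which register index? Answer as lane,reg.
r=1→G=1,rhi=0  c=5→T=2,p=1
L=1*4+2=6  i=0*2+1=1

6,1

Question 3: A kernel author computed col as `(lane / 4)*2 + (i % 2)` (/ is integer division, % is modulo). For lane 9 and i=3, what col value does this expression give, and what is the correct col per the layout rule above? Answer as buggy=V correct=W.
buggy=5 correct=3

`(lane / 4)*2 + (i % 2)`[9,3]⇒5
lane 9⇒9/4=2, 9 mod 4=1
i=3  r:2+8⇒10  c:2·1+1⇒3
col: 5 vs 3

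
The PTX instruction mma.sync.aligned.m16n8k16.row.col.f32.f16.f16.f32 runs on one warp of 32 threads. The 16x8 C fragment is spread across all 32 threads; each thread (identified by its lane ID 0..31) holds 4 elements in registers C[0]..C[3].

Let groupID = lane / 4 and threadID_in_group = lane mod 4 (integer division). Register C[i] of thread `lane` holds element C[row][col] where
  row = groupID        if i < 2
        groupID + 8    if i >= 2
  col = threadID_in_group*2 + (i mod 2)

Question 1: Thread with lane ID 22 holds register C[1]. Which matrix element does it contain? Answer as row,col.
5,5

L=22->gid=22>>2=5, tid=22&3=2
[1]->row 5+0=5  col 2·2+1=5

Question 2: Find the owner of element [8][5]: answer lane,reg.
2,3

r:8=>grp=0,rB=1  c:5=>tig=2,lo=1
L=0*4+2=2  i=1*2+1=3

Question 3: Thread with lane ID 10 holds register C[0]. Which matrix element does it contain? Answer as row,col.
10: g=2,t=2
[0] (2+0,2*2+0) = (2,4)

2,4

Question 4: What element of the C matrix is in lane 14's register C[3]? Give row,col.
11,5

L=14->g=14>>2=3, t=14&3=2
[3]->row 3+8=11  col 2·2+1=5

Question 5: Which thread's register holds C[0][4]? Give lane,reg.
r=0→G=0,rhi=0  c=4→T=2,p=0
L=0*4+2=2  i=0*2+0=0

2,0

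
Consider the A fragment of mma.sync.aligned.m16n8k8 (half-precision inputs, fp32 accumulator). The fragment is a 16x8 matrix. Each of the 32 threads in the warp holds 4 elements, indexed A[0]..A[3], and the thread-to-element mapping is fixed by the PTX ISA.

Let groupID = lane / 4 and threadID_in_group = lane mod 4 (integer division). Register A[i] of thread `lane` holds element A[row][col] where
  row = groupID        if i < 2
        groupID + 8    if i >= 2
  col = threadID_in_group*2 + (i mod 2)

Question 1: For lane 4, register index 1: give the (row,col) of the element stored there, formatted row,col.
1,1

4: G=1,T=0
[1] (1+0,0*2+1) = (1,1)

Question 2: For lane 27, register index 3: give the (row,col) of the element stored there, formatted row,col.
14,7

L=27=>grp=27>>2=6, tig=27&3=3
[3]=>row 6+8=14  col 3·2+1=7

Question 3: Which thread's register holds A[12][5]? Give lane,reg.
r:12=>grp=4,rB=1  c:5=>tig=2,lo=1
L=4*4+2=18  i=1*2+1=3

18,3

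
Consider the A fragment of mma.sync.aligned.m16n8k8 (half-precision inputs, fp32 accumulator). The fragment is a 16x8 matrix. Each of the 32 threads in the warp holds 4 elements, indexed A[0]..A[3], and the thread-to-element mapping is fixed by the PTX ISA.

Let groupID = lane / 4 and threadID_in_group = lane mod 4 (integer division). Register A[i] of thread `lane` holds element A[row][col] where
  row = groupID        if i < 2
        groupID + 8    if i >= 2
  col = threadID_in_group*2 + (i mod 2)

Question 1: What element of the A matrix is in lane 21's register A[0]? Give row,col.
lane 21: g=5 (21/4), t=1 (21%4)
i=0: r=5+0=5, c=1*2+0=2

5,2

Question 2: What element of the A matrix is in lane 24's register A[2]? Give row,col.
24: gr=6,th=0
[2] (6+8,0*2+0) = (14,0)

14,0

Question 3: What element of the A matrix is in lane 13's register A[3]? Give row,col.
L=13=>grp=13>>2=3, tig=13&3=1
[3]=>row 3+8=11  col 1·2+1=3

11,3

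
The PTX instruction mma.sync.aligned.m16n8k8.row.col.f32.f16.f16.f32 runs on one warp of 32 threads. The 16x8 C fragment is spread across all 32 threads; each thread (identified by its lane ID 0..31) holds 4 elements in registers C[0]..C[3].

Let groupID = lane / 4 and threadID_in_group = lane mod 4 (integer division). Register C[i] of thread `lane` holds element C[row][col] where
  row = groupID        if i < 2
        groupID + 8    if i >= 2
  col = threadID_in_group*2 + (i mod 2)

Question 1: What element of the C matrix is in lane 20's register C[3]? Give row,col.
20: g=5,t=0
[3] (5+8,0*2+1) = (13,1)

13,1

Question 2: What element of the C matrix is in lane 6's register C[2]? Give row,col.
9,4

lane 6->6/4=1, 6 mod 4=2
i=2  r:1+8->9  c:2·2+0->4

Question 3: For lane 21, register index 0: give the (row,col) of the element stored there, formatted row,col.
5,2

L=21→G=21>>2=5, T=21&3=1
[0]→row 5+0=5  col 1·2+0=2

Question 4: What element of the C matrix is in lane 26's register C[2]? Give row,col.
L=26⇒gr=26>>2=6, th=26&3=2
[2]⇒row 6+8=14  col 2·2+0=4

14,4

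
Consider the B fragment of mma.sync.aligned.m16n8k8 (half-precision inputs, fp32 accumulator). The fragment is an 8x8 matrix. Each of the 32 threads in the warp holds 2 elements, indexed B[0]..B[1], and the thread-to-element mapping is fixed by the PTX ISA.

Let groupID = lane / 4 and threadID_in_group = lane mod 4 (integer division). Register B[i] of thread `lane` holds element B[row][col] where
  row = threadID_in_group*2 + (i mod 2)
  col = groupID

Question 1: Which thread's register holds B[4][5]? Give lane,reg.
c=5⇒gr=5  r=4⇒th=2,odd=0
L=5*4+2=22  i=0=0

22,0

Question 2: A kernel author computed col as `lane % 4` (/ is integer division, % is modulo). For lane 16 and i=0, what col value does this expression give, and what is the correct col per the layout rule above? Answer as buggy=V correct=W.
`lane % 4`[16,0]⇒0
lane 16: gr=4 (16/4), th=0 (16%4)
i=0: r=0*2+0=0, c=gr=4
col: 0 vs 4

buggy=0 correct=4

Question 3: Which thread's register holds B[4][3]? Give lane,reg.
14,0

c=3→G=3  r=4→T=2,p=0
L=3*4+2=14  i=0=0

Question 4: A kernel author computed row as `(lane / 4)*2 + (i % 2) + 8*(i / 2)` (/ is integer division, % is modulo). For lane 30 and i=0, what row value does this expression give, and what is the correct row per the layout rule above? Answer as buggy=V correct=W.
`(lane / 4)*2 + (i % 2) + 8*(i / 2)`[30,0]->14
lane 30: gid=7 (30/4), tid=2 (30%4)
i=0: r=2*2+0=4, c=gid=7
row: 14 vs 4

buggy=14 correct=4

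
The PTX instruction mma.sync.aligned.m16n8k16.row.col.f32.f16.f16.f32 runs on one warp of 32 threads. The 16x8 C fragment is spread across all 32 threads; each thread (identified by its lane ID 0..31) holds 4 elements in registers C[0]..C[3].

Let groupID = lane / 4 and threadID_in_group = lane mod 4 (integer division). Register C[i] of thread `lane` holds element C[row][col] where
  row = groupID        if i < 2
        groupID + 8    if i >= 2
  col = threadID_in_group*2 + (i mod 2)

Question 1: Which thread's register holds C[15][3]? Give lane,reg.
r=15->g=7,rb=1  c=3->t=1,b0=1
L=7*4+1=29  i=1*2+1=3

29,3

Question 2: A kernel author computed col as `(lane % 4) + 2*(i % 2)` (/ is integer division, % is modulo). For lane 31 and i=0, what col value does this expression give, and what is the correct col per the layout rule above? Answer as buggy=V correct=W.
buggy=3 correct=6

`(lane % 4) + 2*(i % 2)`[31,0]->3
lane 31->31/4=7, 31 mod 4=3
i=0  r:7+0->7  c:2·3+0->6
col: 3 vs 6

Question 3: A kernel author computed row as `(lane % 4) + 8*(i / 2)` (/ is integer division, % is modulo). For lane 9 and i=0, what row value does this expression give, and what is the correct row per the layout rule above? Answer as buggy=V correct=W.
`(lane % 4) + 8*(i / 2)`[9,0]->1
lane 9->9/4=2, 9 mod 4=1
i=0  r:2+0->2  c:2·1+0->2
row: 1 vs 2

buggy=1 correct=2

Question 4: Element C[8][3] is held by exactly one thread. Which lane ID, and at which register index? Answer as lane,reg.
1,3

r: 8->gid=0,r8=1  c: 3->tid=1,i&1=1
L=0*4+1=1  i=1*2+1=3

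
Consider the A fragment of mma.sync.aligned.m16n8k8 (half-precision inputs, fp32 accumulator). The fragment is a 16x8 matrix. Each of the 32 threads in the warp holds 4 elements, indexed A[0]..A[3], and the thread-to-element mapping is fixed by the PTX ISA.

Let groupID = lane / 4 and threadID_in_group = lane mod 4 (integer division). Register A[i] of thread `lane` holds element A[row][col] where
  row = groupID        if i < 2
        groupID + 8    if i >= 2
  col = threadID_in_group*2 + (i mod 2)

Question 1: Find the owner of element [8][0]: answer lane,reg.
r:8=>grp=0,rB=1  c:0=>tig=0,lo=0
L=0*4+0=0  i=1*2+0=2

0,2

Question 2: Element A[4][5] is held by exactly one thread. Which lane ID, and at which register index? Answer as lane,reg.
r=4⇒gr=4,Rb=0  c=5⇒th=2,odd=1
L=4*4+2=18  i=0*2+1=1

18,1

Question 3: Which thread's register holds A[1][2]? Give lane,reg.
5,0

r=1→G=1,rhi=0  c=2→T=1,p=0
L=1*4+1=5  i=0*2+0=0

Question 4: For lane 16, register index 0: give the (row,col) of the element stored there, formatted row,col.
lane 16: gr=4 (16/4), th=0 (16%4)
i=0: r=4+0=4, c=0*2+0=0

4,0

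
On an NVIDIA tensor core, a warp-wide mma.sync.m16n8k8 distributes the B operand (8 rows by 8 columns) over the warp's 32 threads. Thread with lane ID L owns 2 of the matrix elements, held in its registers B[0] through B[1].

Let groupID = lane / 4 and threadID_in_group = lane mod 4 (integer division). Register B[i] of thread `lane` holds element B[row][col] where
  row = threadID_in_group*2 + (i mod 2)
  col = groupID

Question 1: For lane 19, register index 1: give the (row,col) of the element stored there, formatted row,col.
7,4

lane 19: gid=4 (19/4), tid=3 (19%4)
i=1: r=3*2+1=7, c=gid=4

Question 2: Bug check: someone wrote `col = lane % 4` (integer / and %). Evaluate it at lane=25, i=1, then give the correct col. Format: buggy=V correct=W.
`lane % 4`[25,1]⇒1
lane 25⇒25/4=6, 25 mod 4=1
i=1  r:2·1+1⇒3  c:6
col: 1 vs 6

buggy=1 correct=6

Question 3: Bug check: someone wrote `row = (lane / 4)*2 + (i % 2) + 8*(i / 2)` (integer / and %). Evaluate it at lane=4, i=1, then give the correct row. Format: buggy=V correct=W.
buggy=3 correct=1

`(lane / 4)*2 + (i % 2) + 8*(i / 2)`[4,1]⇒3
4: gr=1,th=0
[1] (0*2+1,1) = (1,1)
row: 3 vs 1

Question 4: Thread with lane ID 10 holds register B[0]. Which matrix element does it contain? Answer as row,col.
lane 10: grp=2 (10/4), tig=2 (10%4)
i=0: r=2*2+0=4, c=grp=2

4,2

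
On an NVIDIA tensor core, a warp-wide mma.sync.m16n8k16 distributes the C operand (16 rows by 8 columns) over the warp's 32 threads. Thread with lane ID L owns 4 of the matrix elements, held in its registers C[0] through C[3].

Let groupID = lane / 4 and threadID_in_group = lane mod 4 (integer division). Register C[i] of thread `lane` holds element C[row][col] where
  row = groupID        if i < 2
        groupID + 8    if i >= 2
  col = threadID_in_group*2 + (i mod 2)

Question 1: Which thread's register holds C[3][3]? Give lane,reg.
13,1

r=3⇒gr=3,Rb=0  c=3⇒th=1,odd=1
L=3*4+1=13  i=0*2+1=1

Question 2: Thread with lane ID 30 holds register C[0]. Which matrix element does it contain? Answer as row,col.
7,4

lane 30→30/4=7, 30 mod 4=2
i=0  r:7+0→7  c:2·2+0→4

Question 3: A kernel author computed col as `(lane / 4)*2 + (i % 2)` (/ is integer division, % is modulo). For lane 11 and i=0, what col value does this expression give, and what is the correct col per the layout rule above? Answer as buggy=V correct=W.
`(lane / 4)*2 + (i % 2)`[11,0]=>4
11: grp=2,tig=3
[0] (2+0,3*2+0) = (2,6)
col: 4 vs 6

buggy=4 correct=6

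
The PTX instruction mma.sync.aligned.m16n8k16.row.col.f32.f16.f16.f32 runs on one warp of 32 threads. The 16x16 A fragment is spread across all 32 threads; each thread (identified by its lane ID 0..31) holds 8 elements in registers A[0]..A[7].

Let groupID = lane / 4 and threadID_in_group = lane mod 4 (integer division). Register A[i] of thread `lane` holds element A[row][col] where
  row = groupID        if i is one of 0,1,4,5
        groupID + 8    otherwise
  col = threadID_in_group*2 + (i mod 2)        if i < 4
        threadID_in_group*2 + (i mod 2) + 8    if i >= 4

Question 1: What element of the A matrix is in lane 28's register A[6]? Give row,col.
15,8

L=28=>grp=28>>2=7, tig=28&3=0
[6]=>row 7+8=15  col 0·2+0+8=8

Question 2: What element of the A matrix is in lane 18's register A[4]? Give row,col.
18: gr=4,th=2
[4] (4+0,2*2+0+8) = (4,12)

4,12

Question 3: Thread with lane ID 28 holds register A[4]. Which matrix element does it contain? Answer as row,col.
L=28=>grp=28>>2=7, tig=28&3=0
[4]=>row 7+0=7  col 0·2+0+8=8

7,8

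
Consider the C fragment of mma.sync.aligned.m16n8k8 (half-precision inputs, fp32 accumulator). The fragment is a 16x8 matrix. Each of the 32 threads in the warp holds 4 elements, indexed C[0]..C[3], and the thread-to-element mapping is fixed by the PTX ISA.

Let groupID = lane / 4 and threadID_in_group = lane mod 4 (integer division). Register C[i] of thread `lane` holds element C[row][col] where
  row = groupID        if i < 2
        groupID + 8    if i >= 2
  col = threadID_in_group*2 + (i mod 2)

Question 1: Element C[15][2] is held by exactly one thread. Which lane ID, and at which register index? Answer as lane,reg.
r=15⇒gr=7,Rb=1  c=2⇒th=1,odd=0
L=7*4+1=29  i=1*2+0=2

29,2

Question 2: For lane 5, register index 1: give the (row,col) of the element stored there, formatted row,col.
1,3

5: g=1,t=1
[1] (1+0,1*2+1) = (1,3)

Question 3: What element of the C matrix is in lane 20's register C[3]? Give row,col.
L=20=>grp=20>>2=5, tig=20&3=0
[3]=>row 5+8=13  col 0·2+1=1

13,1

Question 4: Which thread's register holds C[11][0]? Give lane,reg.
r=11⇒gr=3,Rb=1  c=0⇒th=0,odd=0
L=3*4+0=12  i=1*2+0=2

12,2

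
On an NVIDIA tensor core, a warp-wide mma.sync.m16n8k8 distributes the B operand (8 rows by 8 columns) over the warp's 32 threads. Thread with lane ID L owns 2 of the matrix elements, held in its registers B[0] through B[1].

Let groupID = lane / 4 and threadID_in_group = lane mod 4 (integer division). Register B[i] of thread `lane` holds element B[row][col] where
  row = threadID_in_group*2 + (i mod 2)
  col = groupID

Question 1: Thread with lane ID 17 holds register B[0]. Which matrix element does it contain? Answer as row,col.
lane 17: gr=4 (17/4), th=1 (17%4)
i=0: r=1*2+0=2, c=gr=4

2,4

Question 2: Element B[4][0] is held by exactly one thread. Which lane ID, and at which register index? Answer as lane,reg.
c=0->g=0  r=4->t=2,b0=0
L=0*4+2=2  i=0=0

2,0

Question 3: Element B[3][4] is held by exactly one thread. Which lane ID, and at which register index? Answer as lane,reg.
c=4→G=4  r=3→T=1,p=1
L=4*4+1=17  i=1=1

17,1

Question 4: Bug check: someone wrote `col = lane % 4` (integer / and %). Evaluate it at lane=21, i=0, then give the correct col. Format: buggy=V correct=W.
buggy=1 correct=5

`lane % 4`[21,0]→1
L=21→G=21>>2=5, T=21&3=1
[0]→row 1·2+0=2  col G=5
col: 1 vs 5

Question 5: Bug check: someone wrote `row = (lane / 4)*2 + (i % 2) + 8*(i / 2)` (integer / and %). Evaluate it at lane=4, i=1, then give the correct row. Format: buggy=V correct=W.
buggy=3 correct=1

`(lane / 4)*2 + (i % 2) + 8*(i / 2)`[4,1]→3
lane 4→4/4=1, 4 mod 4=0
i=1  r:2·0+1→1  c:1
row: 3 vs 1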